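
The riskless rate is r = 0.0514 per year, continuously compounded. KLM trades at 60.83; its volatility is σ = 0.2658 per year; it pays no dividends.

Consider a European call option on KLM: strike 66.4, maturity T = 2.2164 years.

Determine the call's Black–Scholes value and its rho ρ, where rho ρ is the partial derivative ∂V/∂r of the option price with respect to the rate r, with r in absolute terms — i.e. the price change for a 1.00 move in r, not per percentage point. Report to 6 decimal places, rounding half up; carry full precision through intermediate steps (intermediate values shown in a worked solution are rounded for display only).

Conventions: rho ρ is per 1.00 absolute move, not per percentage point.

price = 10.227132
ρ = 58.798603

σ√T = 0.2658·√2.2164 = 0.395712
d₁ = (ln(S/K) + (r+σ²/2)T) / (σ√T) = (ln(60.83/66.4) + (0.0514+0.2658²/2)·2.2164) / 0.395712 = (-0.087614 + 0.192217) / 0.395712 = 0.264341
d₂ = d₁ − σ√T = 0.264341 − 0.395712 = -0.131371
e^{−rT} = 0.892327
N(d₁) = 0.604241,  N(d₂) = 0.447741
Call price V = S·N(d₁) − K·e^{−rT}·N(d₂) = 36.756009 − 26.528877 = 10.227132
ρ = K·T·e^{−rT}·N(d₂) = 58.798603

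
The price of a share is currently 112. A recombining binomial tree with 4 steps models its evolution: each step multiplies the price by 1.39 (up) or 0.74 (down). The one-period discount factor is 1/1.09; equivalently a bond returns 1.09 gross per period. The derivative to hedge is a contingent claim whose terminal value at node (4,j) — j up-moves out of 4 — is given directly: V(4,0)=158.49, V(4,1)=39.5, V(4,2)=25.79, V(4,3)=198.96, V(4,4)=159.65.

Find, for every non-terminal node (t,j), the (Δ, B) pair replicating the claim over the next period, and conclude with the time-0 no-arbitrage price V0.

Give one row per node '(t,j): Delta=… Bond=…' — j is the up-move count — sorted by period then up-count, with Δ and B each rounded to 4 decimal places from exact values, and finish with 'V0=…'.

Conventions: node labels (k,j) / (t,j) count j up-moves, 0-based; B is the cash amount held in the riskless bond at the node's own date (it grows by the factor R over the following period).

Arbitrage-free pricing uses the up-move probability p* = (R−d)/(u−d) = 0.5385, discounting each step at R = 1.09.
Payoffs at expiry: V(4,0)=158.4900, V(4,1)=39.5000, V(4,2)=25.7900, V(4,3)=198.9600, V(4,4)=159.6500
  t=3,j=0: stock 45.3851 → up 63.0853 (V=39.5000), down 33.5850 (V=158.4900). Price 86.6224; hedge Δ=-4.0335, bond B=269.6840.
  t=3,j=1: stock 85.2504 → up 118.4980 (V=25.7900), down 63.0853 (V=39.5000). Price 29.4658; hedge Δ=-0.2474, bond B=50.5581.
  t=3,j=2: stock 160.1324 → up 222.5841 (V=198.9600), down 118.4980 (V=25.7900). Price 109.2068; hedge Δ=1.6637, bond B=-157.2086.
  t=3,j=3: stock 300.7893 → up 418.0972 (V=159.6500), down 222.5841 (V=198.9600). Price 163.1129; hedge Δ=-0.2011, bond B=223.5898.
  t=2,j=0: stock 61.3312 → up 85.2504 (V=29.4658), down 45.3851 (V=86.6224). Price 51.2347; hedge Δ=-1.4337, bond B=139.1680.
  t=2,j=1: stock 115.2032 → up 160.1324 (V=109.2068), down 85.2504 (V=29.4658). Price 66.4250; hedge Δ=1.0649, bond B=-56.2535.
  t=2,j=2: stock 216.3952 → up 300.7893 (V=163.1129), down 160.1324 (V=109.2068). Price 126.8194; hedge Δ=0.3832, bond B=43.8869.
  t=1,j=0: stock 82.8800 → up 115.2032 (V=66.4250), down 61.3312 (V=51.2347). Price 54.5083; hedge Δ=0.2820, bond B=31.1386.
  t=1,j=1: stock 155.6800 → up 216.3952 (V=126.8194), down 115.2032 (V=66.4250). Price 90.7753; hedge Δ=0.5968, bond B=-2.1392.
  t=0,j=0: stock 112.0000 → up 155.6800 (V=90.7753), down 82.8800 (V=54.5083). Price 67.9236; hedge Δ=0.4982, bond B=12.1282.
Sanity check at the root: Δ(0,0)·S0 + B(0,0) reproduces V0 = 67.9236.

(0,0): Delta=0.4982 Bond=12.1282
(1,0): Delta=0.2820 Bond=31.1386
(1,1): Delta=0.5968 Bond=-2.1392
(2,0): Delta=-1.4337 Bond=139.1680
(2,1): Delta=1.0649 Bond=-56.2535
(2,2): Delta=0.3832 Bond=43.8869
(3,0): Delta=-4.0335 Bond=269.6840
(3,1): Delta=-0.2474 Bond=50.5581
(3,2): Delta=1.6637 Bond=-157.2086
(3,3): Delta=-0.2011 Bond=223.5898
V0=67.9236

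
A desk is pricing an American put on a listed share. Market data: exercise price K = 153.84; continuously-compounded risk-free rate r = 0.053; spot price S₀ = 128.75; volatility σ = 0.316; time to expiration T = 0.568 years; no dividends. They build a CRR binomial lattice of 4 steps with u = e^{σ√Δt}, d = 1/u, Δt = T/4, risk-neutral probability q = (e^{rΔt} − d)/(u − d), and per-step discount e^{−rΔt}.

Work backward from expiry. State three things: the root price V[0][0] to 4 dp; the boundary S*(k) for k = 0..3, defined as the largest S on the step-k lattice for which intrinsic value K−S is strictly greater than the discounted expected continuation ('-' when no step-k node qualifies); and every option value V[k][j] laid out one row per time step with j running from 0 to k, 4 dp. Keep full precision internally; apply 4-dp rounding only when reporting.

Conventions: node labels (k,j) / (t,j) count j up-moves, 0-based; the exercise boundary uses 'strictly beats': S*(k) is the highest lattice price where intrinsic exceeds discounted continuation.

price = 27.4058
boundary = - 114.2963 101.4653 114.2963
tree:
27.4058
39.5437 15.7729
52.3747 25.7273 6.1316
63.7654 39.5437 12.4033 0.0000
73.8773 52.3747 25.0900 0.0000 0.0000

Δt=0.14200, u=1.12646, d=0.88774, q=0.50191, disc=e^(-rΔt)=0.99250
k=4 terminal: V=max(K-S,0) → 73.8773 52.3747 25.0900 0.0000 0.0000
k=3: j=0 S=90.0746 intr=63.7654 cont=62.6119 V=63.7654[EX]; j=1 S=114.2963 intr=39.5437 cont=38.3902 V=39.5437[EX]; j=2 S=145.0314 intr=8.8086 cont=12.4033 V=12.4033[hold]; j=3 S=184.0314 intr=0.0000 cont=0.0000 V=0.0000[hold]  S*(3)=114.2963
k=2: j=0 S=101.4653 intr=52.3747 cont=51.2213 V=52.3747[EX]; j=1 S=128.7500 intr=25.0900 cont=25.7273 V=25.7273[hold]; j=2 S=163.3718 intr=0.0000 cont=6.1316 V=6.1316[hold]  S*(2)=101.4653
k=1: j=0 S=114.2963 intr=39.5437 cont=38.7077 V=39.5437[EX]; j=1 S=145.0314 intr=8.8086 cont=15.7729 V=15.7729[hold]  S*(1)=114.2963
k=0: j=0 S=128.7500 intr=25.0900 cont=27.4058 V=27.4058[hold]  S*(0)=-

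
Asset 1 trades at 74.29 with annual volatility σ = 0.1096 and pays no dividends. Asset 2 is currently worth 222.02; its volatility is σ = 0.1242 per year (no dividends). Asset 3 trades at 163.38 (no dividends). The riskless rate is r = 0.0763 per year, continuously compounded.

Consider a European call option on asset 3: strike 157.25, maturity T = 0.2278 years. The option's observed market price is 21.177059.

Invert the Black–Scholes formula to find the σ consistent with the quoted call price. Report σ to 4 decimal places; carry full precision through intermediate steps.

sigma = 0.5428

At σ = 0.5428 the Black–Scholes value reproduces the quote:
σ√T = 0.5428·√0.2278 = 0.259070
d₁ = (ln(S/K) + (r+σ²/2)T) / (σ√T) = (ln(163.38/157.25) + (0.0763+0.5428²/2)·0.2278) / 0.259070 = (0.038242 + 0.050940) / 0.259070 = 0.344238
d₂ = d₁ − σ√T = 0.344238 − 0.259070 = 0.085168
e^{−rT} = 0.982769
N(d₁) = 0.634666,  N(d₂) = 0.533936
V = S·N(d₁) − K·e^{−rT}·N(d₂) = 103.691772 − 82.514713 = 21.177059 (matching the quote); vega is positive throughout, so no other σ reproduces this price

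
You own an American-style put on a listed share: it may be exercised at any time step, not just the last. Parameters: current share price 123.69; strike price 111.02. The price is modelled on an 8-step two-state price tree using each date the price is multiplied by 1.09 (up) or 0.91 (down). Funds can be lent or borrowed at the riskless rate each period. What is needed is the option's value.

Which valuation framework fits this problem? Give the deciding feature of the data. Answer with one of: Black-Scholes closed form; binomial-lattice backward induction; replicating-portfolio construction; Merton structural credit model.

Key observation: the defining feature is the embedded early-exercise option across 8 discrete dates on the spot-123.69 tree; pricing the strike-111.02 put means working backward with an exercise test at every node.

framework: binomial-lattice backward induction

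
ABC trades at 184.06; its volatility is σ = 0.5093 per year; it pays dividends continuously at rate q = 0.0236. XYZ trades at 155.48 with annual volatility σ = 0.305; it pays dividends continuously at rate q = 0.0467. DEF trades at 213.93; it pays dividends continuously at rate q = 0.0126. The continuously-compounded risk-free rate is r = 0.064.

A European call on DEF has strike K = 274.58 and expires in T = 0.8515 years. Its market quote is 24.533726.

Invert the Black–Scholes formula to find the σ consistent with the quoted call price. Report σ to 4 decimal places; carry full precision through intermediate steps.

sigma = 0.5206

At σ = 0.5206 the Black–Scholes value reproduces the quote:
σ√T = 0.5206·√0.8515 = 0.480393
d₁ = (ln(S/K) + (r−q+σ²/2)T) / (σ√T) = (ln(213.93/274.58) + (0.064−0.0126+0.5206²/2)·0.8515) / 0.480393 = (-0.249594 + 0.159156) / 0.480393 = -0.188259
d₂ = d₁ − σ√T = -0.188259 − 0.480393 = -0.668651
e^{−rT} = 0.946962
e^{−qT} = 0.989328
N(d₁) = 0.425337,  N(d₂) = 0.251859
V = S·e^{−qT}·N(d₁) − K·e^{−rT}·N(d₂) = 90.021308 − 65.487582 = 24.533726 (equal to the quote); since ∂V/∂σ > 0 for all σ, the implied volatility is unique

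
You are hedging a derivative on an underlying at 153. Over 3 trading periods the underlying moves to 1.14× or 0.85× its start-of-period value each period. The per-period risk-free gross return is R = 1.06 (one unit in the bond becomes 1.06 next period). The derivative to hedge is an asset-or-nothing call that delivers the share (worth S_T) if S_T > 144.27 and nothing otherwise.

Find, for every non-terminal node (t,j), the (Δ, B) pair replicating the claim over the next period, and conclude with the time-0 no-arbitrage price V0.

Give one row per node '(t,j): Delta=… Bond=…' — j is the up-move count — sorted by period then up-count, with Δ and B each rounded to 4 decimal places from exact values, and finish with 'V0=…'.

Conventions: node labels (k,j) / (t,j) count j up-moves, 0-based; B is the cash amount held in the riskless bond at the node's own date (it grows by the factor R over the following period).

Since d<R<u, set p* = (R−d)/(u−d) = 0.7241; price each node as the discounted p*-expectation of its children.
Expiry values: V(3,0)=0.0000, V(3,1)=0.0000, V(3,2)=169.0130, V(3,3)=226.6762
(2,0): S=110.5425. Δ = (V_up−V_dn)/(S_up−S_dn) = (0.0000−0.0000)/(126.0184−93.9611) = 0.0000. V = [p*·0.0000 + (1−p*)·0.0000]/1.06 = 0.0000. B = V − Δ·S = 0.0000.
(2,1): S=148.2570. Δ = (V_up−V_dn)/(S_up−S_dn) = (169.0130−0.0000)/(169.0130−126.0184) = 3.9310. V = [p*·169.0130 + (1−p*)·0.0000]/1.06 = 115.4610. B = V − Δ·S = -467.3423.
(2,2): S=198.8388. Δ = (V_up−V_dn)/(S_up−S_dn) = (226.6762−169.0130)/(226.6762−169.0130) = 1.0000. V = [p*·226.6762 + (1−p*)·169.0130]/1.06 = 198.8388. B = V − Δ·S = 0.0000.
(1,0): S=130.0500. Δ = (V_up−V_dn)/(S_up−S_dn) = (115.4610−0.0000)/(148.2570−110.5425) = 3.0614. V = [p*·115.4610 + (1−p*)·0.0000]/1.06 = 78.8771. B = V − Δ·S = -319.2644.
(1,1): S=174.4200. Δ = (V_up−V_dn)/(S_up−S_dn) = (198.8388−115.4610)/(198.8388−148.2570) = 1.6484. V = [p*·198.8388 + (1−p*)·115.4610]/1.06 = 165.8849. B = V − Δ·S = -121.6245.
(0,0): S=153.0000. Δ = (V_up−V_dn)/(S_up−S_dn) = (165.8849−78.8771)/(174.4200−130.0500) = 1.9610. V = [p*·165.8849 + (1−p*)·78.8771]/1.06 = 133.8517. B = V − Δ·S = -166.1754.
As a check, the time-0 holding Δ(0,0)·S0 + B(0,0) comes to 133.8517 — exactly V0.

(0,0): Delta=1.9610 Bond=-166.1754
(1,0): Delta=3.0614 Bond=-319.2644
(1,1): Delta=1.6484 Bond=-121.6245
(2,0): Delta=0.0000 Bond=0.0000
(2,1): Delta=3.9310 Bond=-467.3423
(2,2): Delta=1.0000 Bond=0.0000
V0=133.8517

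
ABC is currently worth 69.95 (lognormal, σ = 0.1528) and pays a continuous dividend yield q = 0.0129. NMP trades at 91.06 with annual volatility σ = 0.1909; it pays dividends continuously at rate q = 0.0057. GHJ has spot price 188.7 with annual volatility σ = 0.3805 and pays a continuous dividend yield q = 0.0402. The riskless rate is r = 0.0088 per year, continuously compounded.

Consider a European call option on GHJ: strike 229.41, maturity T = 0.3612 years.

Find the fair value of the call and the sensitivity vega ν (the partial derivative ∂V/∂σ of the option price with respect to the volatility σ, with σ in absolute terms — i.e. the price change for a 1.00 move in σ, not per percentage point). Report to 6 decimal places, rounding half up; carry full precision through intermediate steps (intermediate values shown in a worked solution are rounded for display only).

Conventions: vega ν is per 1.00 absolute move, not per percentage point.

σ√T = 0.3805·√0.3612 = 0.228680
d₁ = (ln(S/K) + (r−q+σ²/2)T) / (σ√T) = (ln(188.7/229.41) + (0.0088−0.0402+0.3805²/2)·0.3612) / 0.228680 = (-0.195352 + 0.014806) / 0.228680 = -0.789516
d₂ = d₁ − σ√T = -0.789516 − 0.228680 = -1.018196
e^{−rT} = 0.996826
e^{−qT} = 0.985585
N(d₁) = 0.214905,  N(d₂) = 0.154292
Call price V = S·e^{−qT}·N(d₁) − K·e^{−rT}·N(d₂) = 39.968029 − 35.283870 = 4.684158
φ(d₁) = (1/√(2π))·e^{−d₁²/2} = 0.292115
ν = S·e^{−qT}·φ(d₁)·√T = 32.650822

price = 4.684158
ν = 32.650822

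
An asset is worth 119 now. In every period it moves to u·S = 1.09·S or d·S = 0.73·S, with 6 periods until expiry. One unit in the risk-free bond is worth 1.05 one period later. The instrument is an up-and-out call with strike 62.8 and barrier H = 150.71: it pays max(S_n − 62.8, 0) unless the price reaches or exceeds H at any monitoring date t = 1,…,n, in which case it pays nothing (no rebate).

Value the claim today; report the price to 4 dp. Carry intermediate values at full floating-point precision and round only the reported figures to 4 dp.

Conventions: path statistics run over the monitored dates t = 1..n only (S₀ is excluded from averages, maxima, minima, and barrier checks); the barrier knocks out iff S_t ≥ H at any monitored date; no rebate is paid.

price = 11.6248

Set p* = 0.8889 (from d < R < u); the path-dependent value is the discounted p*-expectation over all price paths.
Enumerate all 2^6 = 64 price paths (U = up ×1.09, D = down ×0.73); each path with k up-moves has probability p*^k·(1−p*)^(6−k).
DDDDDD: M=86.8700, payoff=0.0000, prob=0.000002
UDDDDD: M=129.7100, payoff=0.0000, prob=0.000015
DUDDDD: M=94.6883, payoff=0.0000, prob=0.000015
UUDDDD: M=141.3839, payoff=0.0000, prob=0.000120
DDUDDD: M=86.8700, payoff=0.0000, prob=0.000015
UDUDDD: M=129.7100, payoff=0.0000, prob=0.000120
DUUDDD: M=103.2102, payoff=0.0000, prob=0.000120
UUUDDD: M=154.1085, payoff=0.0000, prob=0.000963
DDDUDD: M=86.8700, payoff=0.0000, prob=0.000015
UDDUDD: M=129.7100, payoff=0.0000, prob=0.000120
DUDUDD: M=94.6883, payoff=0.0000, prob=0.000120
UUDUDD: M=141.3839, payoff=0.0000, prob=0.000963
DDUUDD: M=86.8700, payoff=0.0000, prob=0.000120
UDUUDD: M=129.7100, payoff=0.0000, prob=0.000963
DUUUDD: M=112.4992, payoff=0.0000, prob=0.000963
UUUUDD: M=167.9782, payoff=0.0000, prob=0.007707
DDDDUD: M=86.8700, payoff=0.0000, prob=0.000015
UDDDUD: M=129.7100, payoff=0.0000, prob=0.000120
DUDDUD: M=94.6883, payoff=0.0000, prob=0.000120
UUDDUD: M=141.3839, payoff=0.0000, prob=0.000963
DDUDUD: M=86.8700, payoff=0.0000, prob=0.000120
UDUDUD: M=129.7100, payoff=0.0000, prob=0.000963
DUUDUD: M=103.2102, payoff=0.0000, prob=0.000963
UUUDUD: M=154.1085, payoff=0.0000, prob=0.007707
DDDUUD: M=86.8700, payoff=0.0000, prob=0.000120
UDDUUD: M=129.7100, payoff=0.0000, prob=0.000963
DUDUUD: M=94.6883, payoff=0.0000, prob=0.000963
UUDUUD: M=141.3839, payoff=26.7156, prob=0.007707
DDUUUD: M=86.8700, payoff=0.0000, prob=0.000963
UDUUUD: M=129.7100, payoff=26.7156, prob=0.007707
DUUUUD: M=122.6241, payoff=26.7156, prob=0.007707
UUUUUD: M=183.0963, payoff=0.0000, prob=0.061659
DDDDDU: M=86.8700, payoff=0.0000, prob=0.000015
UDDDDU: M=129.7100, payoff=0.0000, prob=0.000120
DUDDDU: M=94.6883, payoff=0.0000, prob=0.000120
UUDDDU: M=141.3839, payoff=0.0000, prob=0.000963
DDUDDU: M=86.8700, payoff=0.0000, prob=0.000120
UDUDDU: M=129.7100, payoff=0.0000, prob=0.000963
DUUDDU: M=103.2102, payoff=0.0000, prob=0.000963
UUUDDU: M=154.1085, payoff=0.0000, prob=0.007707
DDDUDU: M=86.8700, payoff=0.0000, prob=0.000120
UDDUDU: M=129.7100, payoff=0.0000, prob=0.000963
DUDUDU: M=94.6883, payoff=0.0000, prob=0.000963
UUDUDU: M=141.3839, payoff=26.7156, prob=0.007707
DDUUDU: M=86.8700, payoff=0.0000, prob=0.000963
UDUUDU: M=129.7100, payoff=26.7156, prob=0.007707
DUUUDU: M=112.4992, payoff=26.7156, prob=0.007707
UUUUDU: M=167.9782, payoff=0.0000, prob=0.061659
DDDDUU: M=86.8700, payoff=0.0000, prob=0.000120
UDDDUU: M=129.7100, payoff=0.0000, prob=0.000963
DUDDUU: M=94.6883, payoff=0.0000, prob=0.000963
UUDDUU: M=141.3839, payoff=26.7156, prob=0.007707
DDUDUU: M=86.8700, payoff=0.0000, prob=0.000963
UDUDUU: M=129.7100, payoff=26.7156, prob=0.007707
DUUDUU: M=103.2102, payoff=26.7156, prob=0.007707
UUUDUU: M=154.1085, payoff=0.0000, prob=0.061659
DDDUUU: M=86.8700, payoff=0.0000, prob=0.000963
UDDUUU: M=129.7100, payoff=26.7156, prob=0.007707
DUDUUU: M=94.6883, payoff=26.7156, prob=0.007707
UUDUUU: M=141.3839, payoff=70.8603, prob=0.061659
DDUUUU: M=89.5156, payoff=26.7156, prob=0.007707
UDUUUU: M=133.6603, payoff=70.8603, prob=0.061659
DUUUUU: M=133.6603, payoff=70.8603, prob=0.061659
UUUUUU: M=199.5749, payoff=0.0000, prob=0.493270
Price = Σ prob·payoff / R^6 = 15.578346 / 1.340096 = 11.6248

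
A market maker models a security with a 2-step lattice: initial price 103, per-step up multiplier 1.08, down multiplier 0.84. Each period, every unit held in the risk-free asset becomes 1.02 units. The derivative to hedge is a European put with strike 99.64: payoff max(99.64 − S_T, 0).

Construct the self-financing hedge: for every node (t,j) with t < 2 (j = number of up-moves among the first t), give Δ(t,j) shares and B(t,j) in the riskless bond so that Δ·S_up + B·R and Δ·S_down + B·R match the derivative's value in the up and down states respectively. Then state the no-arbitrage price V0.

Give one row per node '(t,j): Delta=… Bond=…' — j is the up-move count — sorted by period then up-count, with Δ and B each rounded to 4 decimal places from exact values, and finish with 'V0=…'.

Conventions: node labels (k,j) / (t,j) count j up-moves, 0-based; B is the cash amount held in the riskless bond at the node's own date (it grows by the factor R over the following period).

Under the risk-neutral measure, an up-move has probability p* = (R−d)/(u−d) = 0.7500 and values discount at R = 1.02.
Terminal payoffs: V(2,0)=26.9632, V(2,1)=6.1984, V(2,2)=0.0000
  t=1,j=0: stock 86.5200 → up 93.4416 (V=6.1984), down 72.6768 (V=26.9632). Price 11.1663; hedge Δ=-1.0000, bond B=97.6863.
  t=1,j=1: stock 111.2400 → up 120.1392 (V=0.0000), down 93.4416 (V=6.1984). Price 1.5192; hedge Δ=-0.2322, bond B=27.3459.
  t=0,j=0: stock 103.0000 → up 111.2400 (V=1.5192), down 86.5200 (V=11.1663). Price 3.8539; hedge Δ=-0.3903, bond B=44.0500.
As a check, the time-0 holding Δ(0,0)·S0 + B(0,0) comes to 3.8539 — exactly V0.

(0,0): Delta=-0.3903 Bond=44.0500
(1,0): Delta=-1.0000 Bond=97.6863
(1,1): Delta=-0.2322 Bond=27.3459
V0=3.8539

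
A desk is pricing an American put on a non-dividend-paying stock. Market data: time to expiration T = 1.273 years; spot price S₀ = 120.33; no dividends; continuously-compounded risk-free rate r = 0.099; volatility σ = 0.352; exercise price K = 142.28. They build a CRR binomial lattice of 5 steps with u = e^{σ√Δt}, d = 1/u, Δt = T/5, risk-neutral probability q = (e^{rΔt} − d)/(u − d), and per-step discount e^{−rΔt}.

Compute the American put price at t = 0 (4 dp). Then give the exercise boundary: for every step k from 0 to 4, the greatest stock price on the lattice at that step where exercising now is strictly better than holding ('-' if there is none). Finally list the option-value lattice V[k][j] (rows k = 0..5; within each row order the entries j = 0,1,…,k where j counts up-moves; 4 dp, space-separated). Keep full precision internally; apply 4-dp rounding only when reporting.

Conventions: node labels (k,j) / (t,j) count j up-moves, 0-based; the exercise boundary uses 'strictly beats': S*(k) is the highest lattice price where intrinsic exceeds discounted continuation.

params: Δt=0.25460 u=1.19436 d=0.83727 q=0.52720 e^(-rΔt)=0.97511
t_5 payoffs: 92.7698 71.6537 41.5316 0.0000 0.0000 0.0000
t_4: node(4,0) S=59.1331 payoff=83.1469 vs cont=79.6055 → 83.1469 [stop]  node(4,1) S=84.3533 payoff=57.9267 vs cont=54.3853 → 57.9267 [stop]  node(4,2) S=120.3300 payoff=21.9500 vs cont=19.1476 → 21.9500 [stop]  node(4,3) S=171.6507 payoff=0.0000 vs cont=0.0000 → 0.0000 [wait]  node(4,4) S=244.8597 payoff=0.0000 vs cont=0.0000 → 0.0000 [wait]  ⇒ S*(4)=120.3300
t_3: node(3,0) S=70.6263 payoff=71.6537 vs cont=68.1123 → 71.6537 [stop]  node(3,1) S=100.7484 payoff=41.5316 vs cont=37.9902 → 41.5316 [stop]  node(3,2) S=143.7175 payoff=0.0000 vs cont=10.1198 → 10.1198 [wait]  node(3,3) S=205.0130 payoff=0.0000 vs cont=0.0000 → 0.0000 [wait]  ⇒ S*(3)=100.7484
t_2: node(2,0) S=84.3533 payoff=57.9267 vs cont=54.3853 → 57.9267 [stop]  node(2,1) S=120.3300 payoff=21.9500 vs cont=24.3499 → 24.3499 [wait]  node(2,2) S=171.6507 payoff=0.0000 vs cont=4.6656 → 4.6656 [wait]  ⇒ S*(2)=84.3533
t_1: node(1,0) S=100.7484 payoff=41.5316 vs cont=39.2239 → 41.5316 [stop]  node(1,1) S=143.7175 payoff=0.0000 vs cont=13.6246 → 13.6246 [wait]  ⇒ S*(1)=100.7484
t_0: node(0,0) S=120.3300 payoff=21.9500 vs cont=26.1516 → 26.1516 [wait]  ⇒ S*(0)=-

price = 26.1516
boundary = - 100.7484 84.3533 100.7484 120.3300
tree:
26.1516
41.5316 13.6246
57.9267 24.3499 4.6656
71.6537 41.5316 10.1198 0.0000
83.1469 57.9267 21.9500 0.0000 0.0000
92.7698 71.6537 41.5316 0.0000 0.0000 0.0000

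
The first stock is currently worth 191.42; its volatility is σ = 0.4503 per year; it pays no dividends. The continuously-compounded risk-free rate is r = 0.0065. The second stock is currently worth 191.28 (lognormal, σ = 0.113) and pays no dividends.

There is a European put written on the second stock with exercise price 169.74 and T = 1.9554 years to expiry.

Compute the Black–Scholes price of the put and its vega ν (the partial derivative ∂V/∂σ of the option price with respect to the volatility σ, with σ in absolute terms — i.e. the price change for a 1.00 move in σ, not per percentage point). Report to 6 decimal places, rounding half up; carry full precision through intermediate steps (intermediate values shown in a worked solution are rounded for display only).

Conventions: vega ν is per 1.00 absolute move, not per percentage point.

price = 3.181523
ν = 70.176323

σ√T = 0.113·√1.9554 = 0.158014
d₁ = (ln(S/K) + (r+σ²/2)T) / (σ√T) = (ln(191.28/169.74) + (0.0065+0.113²/2)·1.9554) / 0.158014 = (0.119470 + 0.025194) / 0.158014 = 0.915518
d₂ = d₁ − σ√T = 0.915518 − 0.158014 = 0.757503
e^{−rT} = 0.987370
N(−d₁) = 0.179960,  N(−d₂) = 0.224374
Put price V = K·e^{−rT}·N(−d₂) − S·N(−d₁) = 37.604271 − 34.422747 = 3.181523
φ(d₁) = (1/√(2π))·e^{−d₁²/2} = 0.262363
ν = S·φ(d₁)·√T = 70.176323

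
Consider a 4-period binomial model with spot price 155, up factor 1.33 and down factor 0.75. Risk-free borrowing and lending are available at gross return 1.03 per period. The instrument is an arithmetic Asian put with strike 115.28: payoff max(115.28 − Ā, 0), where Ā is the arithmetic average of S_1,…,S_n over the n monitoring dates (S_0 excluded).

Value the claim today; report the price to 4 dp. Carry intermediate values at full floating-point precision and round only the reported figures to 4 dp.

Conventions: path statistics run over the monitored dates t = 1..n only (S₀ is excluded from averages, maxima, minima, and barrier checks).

With p* = (R−d)/(u−d) = 0.4828, sum probability × payoff across the paths and divide by R^4.
Enumerate all 2^4 = 16 price paths (U = up ×1.33, D = down ×0.75); each path with k up-moves has probability p*^k·(1−p*)^(4−k).
DDDD: Ā=79.4678, payoff=35.8122, prob=0.071577
UDDD: Ā=140.9229, payoff=0.0000, prob=0.066805
DUDD: Ā=118.4479, payoff=0.0000, prob=0.066805
UUDD: Ā=210.0475, payoff=0.0000, prob=0.062351
DDUD: Ā=101.5916, payoff=13.6884, prob=0.066805
UDUD: Ā=180.1558, payoff=0.0000, prob=0.062351
DUUD: Ā=157.6808, payoff=0.0000, prob=0.062351
UUUD: Ā=279.6206, payoff=0.0000, prob=0.058195
DDDU: Ā=88.9494, payoff=26.3306, prob=0.066805
UDDU: Ā=157.7370, payoff=0.0000, prob=0.062351
DUDU: Ā=135.2620, payoff=0.0000, prob=0.062351
UUDU: Ā=239.8645, payoff=0.0000, prob=0.058195
DDUU: Ā=118.4057, payoff=0.0000, prob=0.062351
UDUU: Ā=209.9728, payoff=0.0000, prob=0.058195
DUUU: Ā=187.4978, payoff=0.0000, prob=0.058195
UUUU: Ā=332.4961, payoff=0.0000, prob=0.054315
Price = Σ prob·payoff / R^4 = 5.236803 / 1.125509 = 4.6528

price = 4.6528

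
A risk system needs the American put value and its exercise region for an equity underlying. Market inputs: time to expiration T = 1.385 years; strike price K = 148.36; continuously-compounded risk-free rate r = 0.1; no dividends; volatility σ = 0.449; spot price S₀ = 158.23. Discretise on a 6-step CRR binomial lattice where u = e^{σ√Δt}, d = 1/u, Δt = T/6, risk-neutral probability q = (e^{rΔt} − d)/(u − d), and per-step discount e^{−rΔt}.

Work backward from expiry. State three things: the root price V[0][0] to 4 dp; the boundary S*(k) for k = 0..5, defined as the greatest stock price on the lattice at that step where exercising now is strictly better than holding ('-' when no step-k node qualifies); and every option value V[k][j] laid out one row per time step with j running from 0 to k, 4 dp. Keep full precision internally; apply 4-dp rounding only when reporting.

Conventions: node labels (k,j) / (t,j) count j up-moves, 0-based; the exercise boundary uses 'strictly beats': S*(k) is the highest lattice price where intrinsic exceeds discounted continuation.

price = 19.1768
boundary = - - 102.7814 82.8376 102.7814 82.8376
tree:
19.1768
30.1245 9.1242
45.5786 16.0764 2.5977
65.5224 27.5862 5.3166 0.0000
81.5963 45.5786 10.8812 0.0000 0.0000
94.5512 65.5224 22.2700 0.0000 0.0000 0.0000
104.9923 81.5963 45.5786 0.0000 0.0000 0.0000 0.0000

params: Δt=0.23083 u=1.24076 d=0.80596 q=0.49998 e^(-rΔt)=0.97718
t_6 payoffs: 104.9923 81.5963 45.5786 0.0000 0.0000 0.0000 0.0000
t_5: node(5,0) S=53.8088 payoff=94.5512 vs cont=91.1658 → 94.5512 [stop]  node(5,1) S=82.8376 payoff=65.5224 vs cont=62.1370 → 65.5224 [stop]  node(5,2) S=127.5269 payoff=20.8331 vs cont=22.2700 → 22.2700 [wait]  node(5,3) S=196.3252 payoff=0.0000 vs cont=0.0000 → 0.0000 [wait]  node(5,4) S=302.2388 payoff=0.0000 vs cont=0.0000 → 0.0000 [wait]  node(5,5) S=465.2908 payoff=0.0000 vs cont=0.0000 → 0.0000 [wait]  ⇒ S*(5)=82.8376
t_4: node(4,0) S=66.7637 payoff=81.5963 vs cont=78.2109 → 81.5963 [stop]  node(4,1) S=102.7814 payoff=45.5786 vs cont=42.8952 → 45.5786 [stop]  node(4,2) S=158.2300 payoff=0.0000 vs cont=10.8812 → 10.8812 [wait]  node(4,3) S=243.5920 payoff=0.0000 vs cont=0.0000 → 0.0000 [wait]  node(4,4) S=375.0052 payoff=0.0000 vs cont=0.0000 → 0.0000 [wait]  ⇒ S*(4)=102.7814
t_3: node(3,0) S=82.8376 payoff=65.5224 vs cont=62.1370 → 65.5224 [stop]  node(3,1) S=127.5269 payoff=20.8331 vs cont=27.5862 → 27.5862 [wait]  node(3,2) S=196.3252 payoff=0.0000 vs cont=5.3166 → 5.3166 [wait]  node(3,3) S=302.2388 payoff=0.0000 vs cont=0.0000 → 0.0000 [wait]  ⇒ S*(3)=82.8376
t_2: node(2,0) S=102.7814 payoff=45.5786 vs cont=45.4926 → 45.5786 [stop]  node(2,1) S=158.2300 payoff=0.0000 vs cont=16.0764 → 16.0764 [wait]  node(2,2) S=243.5920 payoff=0.0000 vs cont=2.5977 → 2.5977 [wait]  ⇒ S*(2)=102.7814
t_1: node(1,0) S=127.5269 payoff=20.8331 vs cont=30.1245 → 30.1245 [wait]  node(1,1) S=196.3252 payoff=0.0000 vs cont=9.1242 → 9.1242 [wait]  ⇒ S*(1)=-
t_0: node(0,0) S=158.2300 payoff=0.0000 vs cont=19.1768 → 19.1768 [wait]  ⇒ S*(0)=-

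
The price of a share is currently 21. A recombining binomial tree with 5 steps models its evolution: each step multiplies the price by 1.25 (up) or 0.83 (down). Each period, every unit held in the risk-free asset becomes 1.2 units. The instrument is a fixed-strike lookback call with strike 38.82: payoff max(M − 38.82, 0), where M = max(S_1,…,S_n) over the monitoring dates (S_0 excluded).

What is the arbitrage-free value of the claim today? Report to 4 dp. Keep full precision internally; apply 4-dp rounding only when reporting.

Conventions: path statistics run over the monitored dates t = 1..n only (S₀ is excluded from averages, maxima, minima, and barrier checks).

price = 6.1854

With p* = (R−d)/(u−d) = 0.8810, sum probability × payoff across the paths and divide by R^5.
Enumerate all 2^5 = 32 price paths (U = up ×1.25, D = down ×0.83); each path with k up-moves has probability p*^k·(1−p*)^(5−k).
DDDDD: M=17.4300, payoff=0.0000, prob=0.000024
UDDDD: M=26.2500, payoff=0.0000, prob=0.000177
DUDDD: M=21.7875, payoff=0.0000, prob=0.000177
UUDDD: M=32.8125, payoff=0.0000, prob=0.001309
DDUDD: M=18.0836, payoff=0.0000, prob=0.000177
UDUDD: M=27.2344, payoff=0.0000, prob=0.001309
DUUDD: M=27.2344, payoff=0.0000, prob=0.001309
UUUDD: M=41.0156, payoff=2.1956, prob=0.009689
DDDUD: M=17.4300, payoff=0.0000, prob=0.000177
UDDUD: M=26.2500, payoff=0.0000, prob=0.001309
DUDUD: M=22.6045, payoff=0.0000, prob=0.001309
UUDUD: M=34.0430, payoff=0.0000, prob=0.009689
DDUUD: M=22.6045, payoff=0.0000, prob=0.001309
UDUUD: M=34.0430, payoff=0.0000, prob=0.009689
DUUUD: M=34.0430, payoff=0.0000, prob=0.009689
UUUUD: M=51.2695, payoff=12.4495, prob=0.071702
DDDDU: M=17.4300, payoff=0.0000, prob=0.000177
UDDDU: M=26.2500, payoff=0.0000, prob=0.001309
DUDDU: M=21.7875, payoff=0.0000, prob=0.001309
UUDDU: M=32.8125, payoff=0.0000, prob=0.009689
DDUDU: M=18.7618, payoff=0.0000, prob=0.001309
UDUDU: M=28.2557, payoff=0.0000, prob=0.009689
DUUDU: M=28.2557, payoff=0.0000, prob=0.009689
UUUDU: M=42.5537, payoff=3.7337, prob=0.071702
DDDUU: M=18.7618, payoff=0.0000, prob=0.001309
UDDUU: M=28.2557, payoff=0.0000, prob=0.009689
DUDUU: M=28.2557, payoff=0.0000, prob=0.009689
UUDUU: M=42.5537, payoff=3.7337, prob=0.071702
DDUUU: M=28.2557, payoff=0.0000, prob=0.009689
UDUUU: M=42.5537, payoff=3.7337, prob=0.071702
DUUUU: M=42.5537, payoff=3.7337, prob=0.071702
UUUUU: M=64.0869, payoff=25.2669, prob=0.530594
Price = Σ prob·payoff / R^5 = 15.391253 / 2.488320 = 6.1854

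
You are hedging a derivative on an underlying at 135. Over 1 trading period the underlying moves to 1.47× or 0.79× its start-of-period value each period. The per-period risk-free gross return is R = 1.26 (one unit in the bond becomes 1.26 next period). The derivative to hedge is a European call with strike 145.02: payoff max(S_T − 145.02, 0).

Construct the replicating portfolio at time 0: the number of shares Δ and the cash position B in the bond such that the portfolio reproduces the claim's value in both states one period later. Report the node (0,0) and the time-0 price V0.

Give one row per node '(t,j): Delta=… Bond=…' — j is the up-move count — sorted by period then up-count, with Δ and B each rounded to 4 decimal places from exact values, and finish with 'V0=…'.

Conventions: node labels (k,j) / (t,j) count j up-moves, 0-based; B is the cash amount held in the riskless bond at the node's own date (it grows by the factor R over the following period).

(0,0): Delta=0.5820 Bond=-49.2644
V0=29.3092

No-arbitrage ⇒ martingale measure with p* = (R−d)/(u−d) = 0.6912.
At maturity the claim pays: V(1,0)=0.0000, V(1,1)=53.4300
Node (0,0) S=135.0000: V=(p*·53.4300+(1−p*)·0.0000)/1.26=29.3092; Δ=(53.4300−0.0000)/(198.4500−106.6500)=0.5820; B=V−Δ·S=-49.2644
Check: Δ(0,0)·S0 + B(0,0) = 29.3092 = V0.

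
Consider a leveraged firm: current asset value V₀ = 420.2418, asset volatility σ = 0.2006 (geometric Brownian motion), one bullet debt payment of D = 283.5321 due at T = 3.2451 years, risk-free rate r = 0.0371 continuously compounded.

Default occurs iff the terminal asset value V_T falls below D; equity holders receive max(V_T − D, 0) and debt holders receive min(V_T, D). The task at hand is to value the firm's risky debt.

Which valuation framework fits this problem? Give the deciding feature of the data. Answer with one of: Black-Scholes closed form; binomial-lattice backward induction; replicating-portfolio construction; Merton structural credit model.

framework: Merton structural credit model

Key observation: the data describe a firm's assets (V₀ = 420.2418, GBM) and a single zero-coupon debt of face 283.5321, so credit quantities follow from equity-as-call in the structural model.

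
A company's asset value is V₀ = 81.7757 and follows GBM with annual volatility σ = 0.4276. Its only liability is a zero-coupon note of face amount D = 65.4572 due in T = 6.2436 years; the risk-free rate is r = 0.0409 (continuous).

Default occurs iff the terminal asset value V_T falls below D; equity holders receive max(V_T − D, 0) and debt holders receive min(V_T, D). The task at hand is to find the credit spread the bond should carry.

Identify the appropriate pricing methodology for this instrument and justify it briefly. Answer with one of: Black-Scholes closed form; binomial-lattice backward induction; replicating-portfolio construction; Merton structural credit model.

framework: Merton structural credit model

Key observation: assets follow a GBM and default happens iff V_T < 65.4572; valuing claims on that split (equity as a call, risky debt as the residual) is the structural model's definition.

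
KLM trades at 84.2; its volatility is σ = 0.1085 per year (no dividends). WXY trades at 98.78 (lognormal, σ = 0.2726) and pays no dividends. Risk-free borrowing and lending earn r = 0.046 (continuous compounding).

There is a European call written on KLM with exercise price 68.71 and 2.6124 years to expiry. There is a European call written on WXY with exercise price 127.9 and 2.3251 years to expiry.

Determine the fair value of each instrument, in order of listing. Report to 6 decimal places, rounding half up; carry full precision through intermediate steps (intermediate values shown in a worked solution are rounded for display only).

price(KLM call K=68.71) = 23.429783
price(WXY call K=127.9) = 10.654142

[KLM call K=68.71]
σ√T = 0.1085·√2.6124 = 0.175368
d₁ = (ln(S/K) + (r+σ²/2)T) / (σ√T) = (ln(84.2/68.71) + (0.046+0.1085²/2)·2.6124) / 0.175368 = (0.203300 + 0.135547) / 0.175368 = 1.932212
d₂ = d₁ − σ√T = 1.932212 − 0.175368 = 1.756844
e^{−rT} = 0.886769
N(d₁) = 0.973333,  N(d₂) = 0.960528
price = S·N(d₁) − K·e^{−rT}·N(d₂) = 81.954664 − 58.524881 = 23.429783
[WXY call K=127.9]
σ√T = 0.2726·√2.3251 = 0.415668
d₁ = (ln(S/K) + (r+σ²/2)T) / (σ√T) = (ln(98.78/127.9) + (0.046+0.2726²/2)·2.3251) / 0.415668 = (-0.258354 + 0.193345) / 0.415668 = -0.156396
d₂ = d₁ − σ√T = -0.156396 − 0.415668 = -0.572064
e^{−rT} = 0.898566
N(d₁) = 0.437860,  N(d₂) = 0.283639
price = S·N(d₁) − K·e^{−rT}·N(d₂) = 43.251840 − 32.597698 = 10.654142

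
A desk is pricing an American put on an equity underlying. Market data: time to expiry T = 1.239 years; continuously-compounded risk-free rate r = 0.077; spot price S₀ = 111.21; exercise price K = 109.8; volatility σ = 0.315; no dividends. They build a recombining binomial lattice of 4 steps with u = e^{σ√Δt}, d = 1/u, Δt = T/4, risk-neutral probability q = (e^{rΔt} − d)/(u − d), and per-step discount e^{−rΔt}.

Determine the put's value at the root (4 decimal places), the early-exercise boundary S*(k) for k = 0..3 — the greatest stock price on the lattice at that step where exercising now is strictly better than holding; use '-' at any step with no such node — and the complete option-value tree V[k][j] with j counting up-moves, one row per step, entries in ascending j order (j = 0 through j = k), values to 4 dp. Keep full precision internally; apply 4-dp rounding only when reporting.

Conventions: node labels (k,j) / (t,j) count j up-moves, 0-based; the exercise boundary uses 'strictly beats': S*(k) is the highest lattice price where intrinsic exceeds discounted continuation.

Δt=0.30975, u=1.19162, d=0.83919, q=0.52477, disc=e^(-rΔt)=0.97643
k=4 terminal: V=max(K-S,0) → 54.6440 31.4808 0.0000 0.0000 0.0000
k=3: j=0 S=65.7250 intr=44.0750 cont=41.4872 V=44.0750[EX]; j=1 S=93.3267 intr=16.4733 cont=14.6079 V=16.4733[EX]; j=2 S=132.5201 intr=0.0000 cont=0.0000 V=0.0000[hold]; j=3 S=188.1730 intr=0.0000 cont=0.0000 V=0.0000[hold]  S*(3)=93.3267
k=2: j=0 S=78.3192 intr=31.4808 cont=28.8930 V=31.4808[EX]; j=1 S=111.2100 intr=0.0000 cont=7.6440 V=7.6440[hold]; j=2 S=157.9136 intr=0.0000 cont=0.0000 V=0.0000[hold]  S*(2)=78.3192
k=1: j=0 S=93.3267 intr=16.4733 cont=18.5248 V=18.5248[hold]; j=1 S=132.5201 intr=0.0000 cont=3.5470 V=3.5470[hold]  S*(1)=-
k=0: j=0 S=111.2100 intr=0.0000 cont=10.4135 V=10.4135[hold]  S*(0)=-

price = 10.4135
boundary = - - 78.3192 93.3267
tree:
10.4135
18.5248 3.5470
31.4808 7.6440 0.0000
44.0750 16.4733 0.0000 0.0000
54.6440 31.4808 0.0000 0.0000 0.0000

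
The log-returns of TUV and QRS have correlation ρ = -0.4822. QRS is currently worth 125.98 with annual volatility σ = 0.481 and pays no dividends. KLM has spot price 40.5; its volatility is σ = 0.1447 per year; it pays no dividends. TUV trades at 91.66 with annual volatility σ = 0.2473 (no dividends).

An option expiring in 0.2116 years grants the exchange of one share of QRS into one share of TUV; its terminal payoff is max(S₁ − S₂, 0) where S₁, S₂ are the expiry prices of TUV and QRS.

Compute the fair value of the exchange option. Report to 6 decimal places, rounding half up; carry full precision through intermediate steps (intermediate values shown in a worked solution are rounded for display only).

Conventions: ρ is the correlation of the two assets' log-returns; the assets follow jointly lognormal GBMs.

exchange price = 2.220816

σ_eff = √(σ₁² + σ₂² − 2ρσ₁σ₂) = √(0.2473² + 0.481² − 2·-0.4822·0.2473·0.481) = 0.638150
d₁ = (ln(S₁/S₂) + (q₂ − q₁ + σ_eff²/2)T) / (σ_eff√T) = (ln(91.66/125.98) + (0.0 − 0.0 + 0.203617)·0.2116) / 0.293549 = -0.936647
d₂ = d₁ − σ_eff√T = -0.936647 − 0.293549 = -1.230196
N(d₁) = 0.174470,  N(d₂) = 0.109312
V = S₁·e^{−q₁T}·N(d₁) − S₂·e^{−q₂T}·N(d₂) = 15.991927 − 13.771112 = 2.220816
Key observation: r never enters — measured in units of QRS, the claim is a call on S₁/S₂ struck at 1, so only the dividend yields and σ_eff matter.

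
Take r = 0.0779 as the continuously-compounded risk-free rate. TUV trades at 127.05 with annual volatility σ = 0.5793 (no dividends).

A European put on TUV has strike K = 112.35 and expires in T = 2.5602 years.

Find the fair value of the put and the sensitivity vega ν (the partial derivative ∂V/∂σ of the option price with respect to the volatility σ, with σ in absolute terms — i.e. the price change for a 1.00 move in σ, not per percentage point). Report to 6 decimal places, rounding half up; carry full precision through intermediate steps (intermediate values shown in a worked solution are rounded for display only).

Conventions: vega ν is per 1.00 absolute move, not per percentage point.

σ√T = 0.5793·√2.5602 = 0.926916
d₁ = (ln(S/K) + (r+σ²/2)T) / (σ√T) = (ln(127.05/112.35) + (0.0779+0.5793²/2)·2.5602) / 0.926916 = (0.122962 + 0.629026) / 0.926916 = 0.811280
d₂ = d₁ − σ√T = 0.811280 − 0.926916 = -0.115637
e^{−rT} = 0.819190
N(−d₁) = 0.208603,  N(−d₂) = 0.546030
Put price V = K·e^{−rT}·N(−d₂) − S·N(−d₁) = 50.254376 − 26.502959 = 23.751417
φ(d₁) = (1/√(2π))·e^{−d₁²/2} = 0.287071
ν = S·φ(d₁)·√T = 58.358070

price = 23.751417
ν = 58.358070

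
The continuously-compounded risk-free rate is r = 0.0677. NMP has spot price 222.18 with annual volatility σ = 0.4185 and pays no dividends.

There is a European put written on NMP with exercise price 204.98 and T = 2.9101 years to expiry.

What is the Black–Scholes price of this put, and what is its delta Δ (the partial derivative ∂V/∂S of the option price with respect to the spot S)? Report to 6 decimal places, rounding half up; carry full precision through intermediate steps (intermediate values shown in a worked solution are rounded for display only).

price = 31.388693
Δ = -0.227899

σ√T = 0.4185·√2.9101 = 0.713920
d₁ = (ln(S/K) + (r+σ²/2)T) / (σ√T) = (ln(222.18/204.98) + (0.0677+0.4185²/2)·2.9101) / 0.713920 = (0.080575 + 0.451855) / 0.713920 = 0.745784
d₂ = d₁ − σ√T = 0.745784 − 0.713920 = 0.031864
e^{−rT} = 0.821179
N(−d₁) = 0.227899,  N(−d₂) = 0.487290
Put price V = K·e^{−rT}·N(−d₂) − S·N(−d₁) = 82.023283 − 50.634590 = 31.388693
Δ = −N(−d₁) = -0.227899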